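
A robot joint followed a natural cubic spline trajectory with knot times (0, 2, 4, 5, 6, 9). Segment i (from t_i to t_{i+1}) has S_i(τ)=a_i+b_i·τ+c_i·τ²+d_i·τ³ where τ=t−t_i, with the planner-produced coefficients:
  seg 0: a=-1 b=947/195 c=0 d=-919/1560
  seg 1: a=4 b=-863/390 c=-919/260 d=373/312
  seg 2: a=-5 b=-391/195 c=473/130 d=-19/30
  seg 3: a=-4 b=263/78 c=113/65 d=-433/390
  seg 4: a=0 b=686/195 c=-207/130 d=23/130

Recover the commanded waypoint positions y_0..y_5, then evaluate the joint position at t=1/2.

y_0=-1 y_1=4 y_2=-5 y_3=-4 y_4=0 y_5=1
S(1/2) = 1127/832

y_0 = S_0(0) = a_0 = -1
y_1 = S_1(0) = a_1 = 4
y_2 = S_2(0) = a_2 = -5
y_3 = S_3(0) = a_3 = -4
y_4 = S_4(0) = a_4 = 0
y_5 = S_4(3) = 1
t_q=1/2 is in segment 0 (τ=1/2); S_0(τ)=1127/832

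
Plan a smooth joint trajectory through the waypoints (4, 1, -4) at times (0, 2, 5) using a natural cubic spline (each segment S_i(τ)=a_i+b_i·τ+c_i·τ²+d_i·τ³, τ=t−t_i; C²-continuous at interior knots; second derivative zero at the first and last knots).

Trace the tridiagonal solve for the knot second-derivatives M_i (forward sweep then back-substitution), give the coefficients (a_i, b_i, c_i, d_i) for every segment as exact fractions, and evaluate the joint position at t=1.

Δ: Δ0=-3/2, Δ1=-5/3
row 1: diag=10, rhs=-1; c'=3/10, d'=-1/10
back: M1=-1/10
M: M0=0, M1=-1/10, M2=0
seg 0: a=4, c=M0/2=0, d=(M1−M0)/(6·2)=-1/120, b=Δ0−h0·(2M0+M1)/6=-22/15
seg 1: a=1, c=M1/2=-1/20, d=(M2−M1)/(6·3)=1/180, b=Δ1−h1·(2M1+M2)/6=-47/30
t_q=1 → seg 0, τ=1; S=4+-22/15·τ+0·τ²+-1/120·τ³=101/40

  seg 0: a=4 b=-22/15 c=0 d=-1/120
  seg 1: a=1 b=-47/30 c=-1/20 d=1/180
S(1) = 101/40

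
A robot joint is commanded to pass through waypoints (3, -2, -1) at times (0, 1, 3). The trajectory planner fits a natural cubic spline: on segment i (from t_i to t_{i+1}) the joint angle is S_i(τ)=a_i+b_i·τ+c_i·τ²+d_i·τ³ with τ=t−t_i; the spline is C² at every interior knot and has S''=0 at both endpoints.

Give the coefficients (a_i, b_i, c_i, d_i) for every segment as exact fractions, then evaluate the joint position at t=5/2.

Δ: Δ0=-5, Δ1=1/2
row 1: diag=6, rhs=33; c'=1/3, d'=11/2
back: M1=11/2
M: M0=0, M1=11/2, M2=0
seg 0: a=3, c=M0/2=0, d=(M1−M0)/(6·1)=11/12, b=Δ0−h0·(2M0+M1)/6=-71/12
seg 1: a=-2, c=M1/2=11/4, d=(M2−M1)/(6·2)=-11/24, b=Δ1−h1·(2M1+M2)/6=-19/6
t_q=5/2 → seg 1, τ=3/2; S=-2+-19/6·τ+11/4·τ²+-11/24·τ³=-135/64

  seg 0: a=3 b=-71/12 c=0 d=11/12
  seg 1: a=-2 b=-19/6 c=11/4 d=-11/24
S(5/2) = -135/64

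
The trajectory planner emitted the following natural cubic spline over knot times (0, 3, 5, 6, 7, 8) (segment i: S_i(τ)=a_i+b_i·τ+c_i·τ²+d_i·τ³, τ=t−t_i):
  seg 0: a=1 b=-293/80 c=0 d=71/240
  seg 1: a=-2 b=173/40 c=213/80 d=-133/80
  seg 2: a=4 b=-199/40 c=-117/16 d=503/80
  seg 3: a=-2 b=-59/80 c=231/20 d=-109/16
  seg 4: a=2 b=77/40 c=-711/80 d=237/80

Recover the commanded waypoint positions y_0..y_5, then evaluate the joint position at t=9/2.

y_0=1 y_1=-2 y_2=4 y_3=-2 y_4=2 y_5=-2
S(9/2) = 623/128

y_0 = S_0(0) = a_0 = 1
y_1 = S_1(0) = a_1 = -2
y_2 = S_2(0) = a_2 = 4
y_3 = S_3(0) = a_3 = -2
y_4 = S_4(0) = a_4 = 2
y_5 = S_4(1) = -2
t_q=9/2 is in segment 1 (τ=3/2); S_1(τ)=623/128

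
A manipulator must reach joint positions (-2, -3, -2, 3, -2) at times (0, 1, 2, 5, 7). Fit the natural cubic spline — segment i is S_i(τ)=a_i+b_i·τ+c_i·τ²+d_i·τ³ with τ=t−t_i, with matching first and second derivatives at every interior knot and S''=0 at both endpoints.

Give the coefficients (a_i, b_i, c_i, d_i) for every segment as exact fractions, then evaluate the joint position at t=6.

Δ: Δ0=-1, Δ1=1, Δ2=5/3, Δ3=-5/2
row 1: diag=4, rhs=12; c'=1/4, d'=3
row 2: denom=8−1·1/4=31/4; d'=(4−1·3)/(31/4)=4/31
row 3: denom=10−3·12/31=274/31; d'=(-25−3·4/31)/(274/31)=-787/274
back: M3=-787/274
back: M2=4/31−12/31·-787/274=170/137
back: M1=3−1/4·170/137=737/274
M: M0=0, M1=737/274, M2=170/137, M3=-787/274, M4=0
seg 0: a=-2, c=M0/2=0, d=(M1−M0)/(6·1)=737/1644, b=Δ0−h0·(2M0+M1)/6=-2381/1644
seg 1: a=-3, c=M1/2=737/548, d=(M2−M1)/(6·1)=-397/1644, b=Δ1−h1·(2M1+M2)/6=-85/822
seg 2: a=-2, c=M2/2=85/137, d=(M3−M2)/(6·3)=-1127/4932, b=Δ2−h2·(2M2+M3)/6=3061/1644
seg 3: a=3, c=M3/2=-787/548, d=(M4−M3)/(6·2)=787/3288, b=Δ3−h3·(2M3+M4)/6=-481/822
t_q=6 → seg 3, τ=1; S=3+-481/822·τ+-787/548·τ²+787/3288·τ³=1335/1096

  seg 0: a=-2 b=-2381/1644 c=0 d=737/1644
  seg 1: a=-3 b=-85/822 c=737/548 d=-397/1644
  seg 2: a=-2 b=3061/1644 c=85/137 d=-1127/4932
  seg 3: a=3 b=-481/822 c=-787/548 d=787/3288
S(6) = 1335/1096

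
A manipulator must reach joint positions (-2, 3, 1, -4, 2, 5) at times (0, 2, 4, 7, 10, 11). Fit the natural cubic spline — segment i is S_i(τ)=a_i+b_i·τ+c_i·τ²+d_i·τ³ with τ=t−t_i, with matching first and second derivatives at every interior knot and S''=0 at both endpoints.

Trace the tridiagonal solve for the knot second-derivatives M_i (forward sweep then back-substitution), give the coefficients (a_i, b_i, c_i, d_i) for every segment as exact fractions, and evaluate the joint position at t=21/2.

Δ: Δ0=5/2, Δ1=-1, Δ2=-5/3, Δ3=2, Δ4=3
row 1: diag=8, rhs=-21; c'=1/4, d'=-21/8
row 2: denom=10−2·1/4=19/2; d'=(-4−2·-21/8)/(19/2)=5/38
row 3: denom=12−3·6/19=210/19; d'=(22−3·5/38)/(210/19)=821/420
row 4: denom=8−3·19/70=503/70; d'=(6−3·821/420)/(503/70)=19/1006
back: M4=19/1006
back: M3=821/420−19/70·19/1006=2942/1509
back: M2=5/38−6/19·2942/1509=-487/1006
back: M1=-21/8−1/4·-487/1006=-2519/1006
M: M0=0, M1=-2519/1006, M2=-487/1006, M3=2942/1509, M4=19/1006, M5=0
seg 0: a=-2, c=M0/2=0, d=(M1−M0)/(6·2)=-2519/12072, b=Δ0−h0·(2M0+M1)/6=5032/1509
seg 1: a=3, c=M1/2=-2519/2012, d=(M2−M1)/(6·2)=254/1509, b=Δ1−h1·(2M1+M2)/6=2507/3018
seg 2: a=1, c=M2/2=-487/2012, d=(M3−M2)/(6·3)=7345/54324, b=Δ2−h2·(2M2+M3)/6=-6511/3018
seg 3: a=-4, c=M3/2=1471/1509, d=(M4−M3)/(6·3)=-5827/54324, b=Δ3−h3·(2M3+M4)/6=247/6036
seg 4: a=2, c=M4/2=19/2012, d=(M5−M4)/(6·1)=-19/6036, b=Δ4−h4·(2M4+M5)/6=9035/3018
t_q=21/2 → seg 4, τ=1/2; S=2+9035/3018·τ+19/2012·τ²+-19/6036·τ³=56317/16096

  seg 0: a=-2 b=5032/1509 c=0 d=-2519/12072
  seg 1: a=3 b=2507/3018 c=-2519/2012 d=254/1509
  seg 2: a=1 b=-6511/3018 c=-487/2012 d=7345/54324
  seg 3: a=-4 b=247/6036 c=1471/1509 d=-5827/54324
  seg 4: a=2 b=9035/3018 c=19/2012 d=-19/6036
S(21/2) = 56317/16096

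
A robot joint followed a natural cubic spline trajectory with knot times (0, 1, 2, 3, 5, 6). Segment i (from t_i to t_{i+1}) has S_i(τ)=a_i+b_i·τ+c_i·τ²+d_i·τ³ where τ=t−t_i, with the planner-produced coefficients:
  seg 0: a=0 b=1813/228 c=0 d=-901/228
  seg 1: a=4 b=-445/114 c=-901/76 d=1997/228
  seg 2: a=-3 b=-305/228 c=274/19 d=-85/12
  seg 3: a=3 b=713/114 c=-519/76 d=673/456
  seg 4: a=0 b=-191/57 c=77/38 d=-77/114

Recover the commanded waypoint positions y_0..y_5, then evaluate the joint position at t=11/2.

y_0 = S_0(0) = a_0 = 0
y_1 = S_1(0) = a_1 = 4
y_2 = S_2(0) = a_2 = -3
y_3 = S_3(0) = a_3 = 3
y_4 = S_4(0) = a_4 = 0
y_5 = S_4(1) = -2
t_q=11/2 is in segment 4 (τ=1/2); S_4(τ)=-381/304

y_0=0 y_1=4 y_2=-3 y_3=3 y_4=0 y_5=-2
S(11/2) = -381/304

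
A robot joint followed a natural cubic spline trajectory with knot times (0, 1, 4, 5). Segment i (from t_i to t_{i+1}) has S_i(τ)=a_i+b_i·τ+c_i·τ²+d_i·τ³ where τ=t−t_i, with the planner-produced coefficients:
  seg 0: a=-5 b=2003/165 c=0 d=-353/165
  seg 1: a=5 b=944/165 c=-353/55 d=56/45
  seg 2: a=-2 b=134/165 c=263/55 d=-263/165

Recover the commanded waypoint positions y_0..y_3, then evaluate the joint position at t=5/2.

y_0=-5 y_1=5 y_2=-2 y_3=2
S(5/2) = 147/44

y_0 = S_0(0) = a_0 = -5
y_1 = S_1(0) = a_1 = 5
y_2 = S_2(0) = a_2 = -2
y_3 = S_2(1) = 2
t_q=5/2 is in segment 1 (τ=3/2); S_1(τ)=147/44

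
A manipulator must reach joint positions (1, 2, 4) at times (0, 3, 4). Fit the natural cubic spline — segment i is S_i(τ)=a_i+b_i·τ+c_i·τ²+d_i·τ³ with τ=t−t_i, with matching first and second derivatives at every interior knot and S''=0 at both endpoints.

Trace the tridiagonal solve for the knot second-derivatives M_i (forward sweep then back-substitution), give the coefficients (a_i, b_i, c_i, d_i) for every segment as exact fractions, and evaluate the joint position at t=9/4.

  seg 0: a=1 b=-7/24 c=0 d=5/72
  seg 1: a=2 b=19/12 c=5/8 d=-5/24
S(9/4) = 581/512

Δ: Δ0=1/3, Δ1=2
row 1: diag=8, rhs=10; c'=1/8, d'=5/4
back: M1=5/4
M: M0=0, M1=5/4, M2=0
seg 0: a=1, c=M0/2=0, d=(M1−M0)/(6·3)=5/72, b=Δ0−h0·(2M0+M1)/6=-7/24
seg 1: a=2, c=M1/2=5/8, d=(M2−M1)/(6·1)=-5/24, b=Δ1−h1·(2M1+M2)/6=19/12
t_q=9/4 → seg 0, τ=9/4; S=1+-7/24·τ+0·τ²+5/72·τ³=581/512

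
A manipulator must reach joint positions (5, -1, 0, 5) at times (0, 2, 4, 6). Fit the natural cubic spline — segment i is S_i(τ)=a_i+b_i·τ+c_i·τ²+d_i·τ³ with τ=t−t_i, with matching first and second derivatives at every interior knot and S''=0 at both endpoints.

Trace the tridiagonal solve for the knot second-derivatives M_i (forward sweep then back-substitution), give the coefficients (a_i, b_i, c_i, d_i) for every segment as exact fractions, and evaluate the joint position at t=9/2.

Δ: Δ0=-3, Δ1=1/2, Δ2=5/2
row 1: diag=8, rhs=21; c'=1/4, d'=21/8
row 2: denom=8−2·1/4=15/2; d'=(12−2·21/8)/(15/2)=9/10
back: M2=9/10
back: M1=21/8−1/4·9/10=12/5
M: M0=0, M1=12/5, M2=9/10, M3=0
seg 0: a=5, c=M0/2=0, d=(M1−M0)/(6·2)=1/5, b=Δ0−h0·(2M0+M1)/6=-19/5
seg 1: a=-1, c=M1/2=6/5, d=(M2−M1)/(6·2)=-1/8, b=Δ1−h1·(2M1+M2)/6=-7/5
seg 2: a=0, c=M2/2=9/20, d=(M3−M2)/(6·2)=-3/40, b=Δ2−h2·(2M2+M3)/6=19/10
t_q=9/2 → seg 2, τ=1/2; S=0+19/10·τ+9/20·τ²+-3/40·τ³=337/320

  seg 0: a=5 b=-19/5 c=0 d=1/5
  seg 1: a=-1 b=-7/5 c=6/5 d=-1/8
  seg 2: a=0 b=19/10 c=9/20 d=-3/40
S(9/2) = 337/320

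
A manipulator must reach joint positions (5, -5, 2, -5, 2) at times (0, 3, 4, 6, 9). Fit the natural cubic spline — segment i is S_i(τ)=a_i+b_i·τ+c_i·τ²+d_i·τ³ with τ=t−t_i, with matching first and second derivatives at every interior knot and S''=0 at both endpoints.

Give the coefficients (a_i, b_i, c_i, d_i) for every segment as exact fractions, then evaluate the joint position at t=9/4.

Δ: Δ0=-10/3, Δ1=7, Δ2=-7/2, Δ3=7/3
row 1: diag=8, rhs=62; c'=1/8, d'=31/4
row 2: denom=6−1·1/8=47/8; d'=(-63−1·31/4)/(47/8)=-566/47
row 3: denom=10−2·16/47=438/47; d'=(35−2·-566/47)/(438/47)=2777/438
back: M3=2777/438
back: M2=-566/47−16/47·2777/438=-3110/219
back: M1=31/4−1/8·-3110/219=2086/219
M: M0=0, M1=2086/219, M2=-3110/219, M3=2777/438, M4=0
seg 0: a=5, c=M0/2=0, d=(M1−M0)/(6·3)=1043/1971, b=Δ0−h0·(2M0+M1)/6=-591/73
seg 1: a=-5, c=M1/2=1043/219, d=(M2−M1)/(6·1)=-866/219, b=Δ1−h1·(2M1+M2)/6=452/73
seg 2: a=2, c=M2/2=-1555/219, d=(M3−M2)/(6·2)=2999/1752, b=Δ2−h2·(2M2+M3)/6=844/219
seg 3: a=-5, c=M3/2=2777/876, d=(M4−M3)/(6·3)=-2777/7884, b=Δ3−h3·(2M3+M4)/6=-585/146
t_q=9/4 → seg 0, τ=9/4; S=5+-591/73·τ+0·τ²+1043/1971·τ³=-33583/4672

  seg 0: a=5 b=-591/73 c=0 d=1043/1971
  seg 1: a=-5 b=452/73 c=1043/219 d=-866/219
  seg 2: a=2 b=844/219 c=-1555/219 d=2999/1752
  seg 3: a=-5 b=-585/146 c=2777/876 d=-2777/7884
S(9/4) = -33583/4672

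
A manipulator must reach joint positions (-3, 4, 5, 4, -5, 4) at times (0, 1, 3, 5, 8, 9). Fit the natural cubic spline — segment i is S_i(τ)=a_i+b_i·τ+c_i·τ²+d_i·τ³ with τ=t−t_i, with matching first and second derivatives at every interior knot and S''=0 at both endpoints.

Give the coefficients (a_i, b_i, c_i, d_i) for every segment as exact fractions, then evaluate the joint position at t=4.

  seg 0: a=-3 b=12045/1466 c=0 d=-1783/1466
  seg 1: a=4 b=3348/733 c=-5349/1466 d=4735/5864
  seg 2: a=5 b=-495/1466 c=3507/2932 d=-3745/5864
  seg 3: a=4 b=-2358/733 c=-1932/733 d=1985/2199
  seg 4: a=-5 b=3915/733 c=4023/733 d=-1341/733
S(4) = 30609/5864

Δ: Δ0=7, Δ1=1/2, Δ2=-1/2, Δ3=-3, Δ4=9
row 1: diag=6, rhs=-39; c'=1/3, d'=-13/2
row 2: denom=8−2·1/3=22/3; d'=(-6−2·-13/2)/(22/3)=21/22
row 3: denom=10−2·3/11=104/11; d'=(-15−2·21/22)/(104/11)=-93/52
row 4: denom=8−3·33/104=733/104; d'=(72−3·-93/52)/(733/104)=8046/733
back: M4=8046/733
back: M3=-93/52−33/104·8046/733=-3864/733
back: M2=21/22−3/11·-3864/733=3507/1466
back: M1=-13/2−1/3·3507/1466=-5349/733
M: M0=0, M1=-5349/733, M2=3507/1466, M3=-3864/733, M4=8046/733, M5=0
seg 0: a=-3, c=M0/2=0, d=(M1−M0)/(6·1)=-1783/1466, b=Δ0−h0·(2M0+M1)/6=12045/1466
seg 1: a=4, c=M1/2=-5349/1466, d=(M2−M1)/(6·2)=4735/5864, b=Δ1−h1·(2M1+M2)/6=3348/733
seg 2: a=5, c=M2/2=3507/2932, d=(M3−M2)/(6·2)=-3745/5864, b=Δ2−h2·(2M2+M3)/6=-495/1466
seg 3: a=4, c=M3/2=-1932/733, d=(M4−M3)/(6·3)=1985/2199, b=Δ3−h3·(2M3+M4)/6=-2358/733
seg 4: a=-5, c=M4/2=4023/733, d=(M5−M4)/(6·1)=-1341/733, b=Δ4−h4·(2M4+M5)/6=3915/733
t_q=4 → seg 2, τ=1; S=5+-495/1466·τ+3507/2932·τ²+-3745/5864·τ³=30609/5864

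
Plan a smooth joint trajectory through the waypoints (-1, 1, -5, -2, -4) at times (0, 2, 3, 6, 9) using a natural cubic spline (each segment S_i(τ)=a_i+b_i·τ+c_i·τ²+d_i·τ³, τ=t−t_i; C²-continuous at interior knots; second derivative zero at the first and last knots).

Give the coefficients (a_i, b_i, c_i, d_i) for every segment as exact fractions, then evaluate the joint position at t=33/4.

  seg 0: a=-1 b=953/255 c=0 d=-349/510
  seg 1: a=1 b=-1141/255 c=-349/85 d=658/255
  seg 2: a=-5 b=-1261/255 c=309/85 d=-253/459
  seg 3: a=-2 b=506/255 c=-338/255 d=338/2295
S(33/4) = -1397/544

Δ: Δ0=1, Δ1=-6, Δ2=1, Δ3=-2/3
row 1: diag=6, rhs=-42; c'=1/6, d'=-7
row 2: denom=8−1·1/6=47/6; d'=(42−1·-7)/(47/6)=294/47
row 3: denom=12−3·18/47=510/47; d'=(-10−3·294/47)/(510/47)=-676/255
back: M3=-676/255
back: M2=294/47−18/47·-676/255=618/85
back: M1=-7−1/6·618/85=-698/85
M: M0=0, M1=-698/85, M2=618/85, M3=-676/255, M4=0
seg 0: a=-1, c=M0/2=0, d=(M1−M0)/(6·2)=-349/510, b=Δ0−h0·(2M0+M1)/6=953/255
seg 1: a=1, c=M1/2=-349/85, d=(M2−M1)/(6·1)=658/255, b=Δ1−h1·(2M1+M2)/6=-1141/255
seg 2: a=-5, c=M2/2=309/85, d=(M3−M2)/(6·3)=-253/459, b=Δ2−h2·(2M2+M3)/6=-1261/255
seg 3: a=-2, c=M3/2=-338/255, d=(M4−M3)/(6·3)=338/2295, b=Δ3−h3·(2M3+M4)/6=506/255
t_q=33/4 → seg 3, τ=9/4; S=-2+506/255·τ+-338/255·τ²+338/2295·τ³=-1397/544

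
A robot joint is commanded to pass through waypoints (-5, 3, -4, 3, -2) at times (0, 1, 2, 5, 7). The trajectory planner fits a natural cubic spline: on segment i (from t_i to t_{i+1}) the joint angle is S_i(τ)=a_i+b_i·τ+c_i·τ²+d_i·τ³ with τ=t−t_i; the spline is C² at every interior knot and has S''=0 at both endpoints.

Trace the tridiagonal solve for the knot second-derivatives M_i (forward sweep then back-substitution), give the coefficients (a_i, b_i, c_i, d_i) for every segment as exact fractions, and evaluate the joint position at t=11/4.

Δ: Δ0=8, Δ1=-7, Δ2=7/3, Δ3=-5/2
row 1: diag=4, rhs=-90; c'=1/4, d'=-45/2
row 2: denom=8−1·1/4=31/4; d'=(56−1·-45/2)/(31/4)=314/31
row 3: denom=10−3·12/31=274/31; d'=(-29−3·314/31)/(274/31)=-1841/274
back: M3=-1841/274
back: M2=314/31−12/31·-1841/274=1744/137
back: M1=-45/2−1/4·1744/137=-7037/274
M: M0=0, M1=-7037/274, M2=1744/137, M3=-1841/274, M4=0
seg 0: a=-5, c=M0/2=0, d=(M1−M0)/(6·1)=-7037/1644, b=Δ0−h0·(2M0+M1)/6=20189/1644
seg 1: a=3, c=M1/2=-7037/548, d=(M2−M1)/(6·1)=10525/1644, b=Δ1−h1·(2M1+M2)/6=-461/822
seg 2: a=-4, c=M2/2=872/137, d=(M3−M2)/(6·3)=-5329/4932, b=Δ2−h2·(2M2+M3)/6=-11569/1644
seg 3: a=3, c=M3/2=-1841/548, d=(M4−M3)/(6·2)=1841/3288, b=Δ3−h3·(2M3+M4)/6=1627/822
t_q=11/4 → seg 2, τ=3/4; S=-4+-11569/1644·τ+872/137·τ²+-5329/4932·τ³=-215811/35072

  seg 0: a=-5 b=20189/1644 c=0 d=-7037/1644
  seg 1: a=3 b=-461/822 c=-7037/548 d=10525/1644
  seg 2: a=-4 b=-11569/1644 c=872/137 d=-5329/4932
  seg 3: a=3 b=1627/822 c=-1841/548 d=1841/3288
S(11/4) = -215811/35072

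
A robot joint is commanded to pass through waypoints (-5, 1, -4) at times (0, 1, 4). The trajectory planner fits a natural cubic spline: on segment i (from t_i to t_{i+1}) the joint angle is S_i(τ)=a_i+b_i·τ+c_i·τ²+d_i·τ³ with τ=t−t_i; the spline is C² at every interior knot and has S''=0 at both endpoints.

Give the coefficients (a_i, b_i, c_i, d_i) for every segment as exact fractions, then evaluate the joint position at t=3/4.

Δ: Δ0=6, Δ1=-5/3
row 1: diag=8, rhs=-46; c'=3/8, d'=-23/4
back: M1=-23/4
M: M0=0, M1=-23/4, M2=0
seg 0: a=-5, c=M0/2=0, d=(M1−M0)/(6·1)=-23/24, b=Δ0−h0·(2M0+M1)/6=167/24
seg 1: a=1, c=M1/2=-23/8, d=(M2−M1)/(6·3)=23/72, b=Δ1−h1·(2M1+M2)/6=49/12
t_q=3/4 → seg 0, τ=3/4; S=-5+167/24·τ+0·τ²+-23/24·τ³=-95/512

  seg 0: a=-5 b=167/24 c=0 d=-23/24
  seg 1: a=1 b=49/12 c=-23/8 d=23/72
S(3/4) = -95/512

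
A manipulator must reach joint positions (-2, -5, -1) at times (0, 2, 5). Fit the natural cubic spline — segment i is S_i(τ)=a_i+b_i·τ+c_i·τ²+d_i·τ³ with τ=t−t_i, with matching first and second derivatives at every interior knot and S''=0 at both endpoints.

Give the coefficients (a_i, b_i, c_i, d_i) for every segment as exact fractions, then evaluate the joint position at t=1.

Δ: Δ0=-3/2, Δ1=4/3
row 1: diag=10, rhs=17; c'=3/10, d'=17/10
back: M1=17/10
M: M0=0, M1=17/10, M2=0
seg 0: a=-2, c=M0/2=0, d=(M1−M0)/(6·2)=17/120, b=Δ0−h0·(2M0+M1)/6=-31/15
seg 1: a=-5, c=M1/2=17/20, d=(M2−M1)/(6·3)=-17/180, b=Δ1−h1·(2M1+M2)/6=-11/30
t_q=1 → seg 0, τ=1; S=-2+-31/15·τ+0·τ²+17/120·τ³=-157/40

  seg 0: a=-2 b=-31/15 c=0 d=17/120
  seg 1: a=-5 b=-11/30 c=17/20 d=-17/180
S(1) = -157/40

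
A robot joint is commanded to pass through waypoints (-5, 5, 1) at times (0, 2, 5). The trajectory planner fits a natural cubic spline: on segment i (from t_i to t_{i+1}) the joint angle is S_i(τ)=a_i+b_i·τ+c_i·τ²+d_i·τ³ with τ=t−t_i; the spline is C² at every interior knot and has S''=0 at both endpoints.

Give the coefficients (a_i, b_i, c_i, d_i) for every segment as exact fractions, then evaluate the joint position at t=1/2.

Δ: Δ0=5, Δ1=-4/3
row 1: diag=10, rhs=-38; c'=3/10, d'=-19/5
back: M1=-19/5
M: M0=0, M1=-19/5, M2=0
seg 0: a=-5, c=M0/2=0, d=(M1−M0)/(6·2)=-19/60, b=Δ0−h0·(2M0+M1)/6=94/15
seg 1: a=5, c=M1/2=-19/10, d=(M2−M1)/(6·3)=19/90, b=Δ1−h1·(2M1+M2)/6=37/15
t_q=1/2 → seg 0, τ=1/2; S=-5+94/15·τ+0·τ²+-19/60·τ³=-61/32

  seg 0: a=-5 b=94/15 c=0 d=-19/60
  seg 1: a=5 b=37/15 c=-19/10 d=19/90
S(1/2) = -61/32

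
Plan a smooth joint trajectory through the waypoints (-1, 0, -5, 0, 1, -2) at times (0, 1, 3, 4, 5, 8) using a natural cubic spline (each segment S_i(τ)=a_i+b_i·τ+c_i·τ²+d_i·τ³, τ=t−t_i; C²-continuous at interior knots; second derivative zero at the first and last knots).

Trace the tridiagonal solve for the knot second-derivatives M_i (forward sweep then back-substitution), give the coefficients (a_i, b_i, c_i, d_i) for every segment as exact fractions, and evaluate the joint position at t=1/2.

  seg 0: a=-1 b=523/236 c=0 d=-287/236
  seg 1: a=0 b=-169/118 c=-861/236 d=735/472
  seg 2: a=-5 b=157/59 c=336/59 d=-198/59
  seg 3: a=0 b=235/59 c=-258/59 d=82/59
  seg 4: a=1 b=-35/59 c=-12/59 d=4/177
S(1/2) = -83/1888

Δ: Δ0=1, Δ1=-5/2, Δ2=5, Δ3=1, Δ4=-1
row 1: diag=6, rhs=-21; c'=1/3, d'=-7/2
row 2: denom=6−2·1/3=16/3; d'=(45−2·-7/2)/(16/3)=39/4
row 3: denom=4−1·3/16=61/16; d'=(-24−1·39/4)/(61/16)=-540/61
row 4: denom=8−1·16/61=472/61; d'=(-12−1·-540/61)/(472/61)=-24/59
back: M4=-24/59
back: M3=-540/61−16/61·-24/59=-516/59
back: M2=39/4−3/16·-516/59=672/59
back: M1=-7/2−1/3·672/59=-861/118
M: M0=0, M1=-861/118, M2=672/59, M3=-516/59, M4=-24/59, M5=0
seg 0: a=-1, c=M0/2=0, d=(M1−M0)/(6·1)=-287/236, b=Δ0−h0·(2M0+M1)/6=523/236
seg 1: a=0, c=M1/2=-861/236, d=(M2−M1)/(6·2)=735/472, b=Δ1−h1·(2M1+M2)/6=-169/118
seg 2: a=-5, c=M2/2=336/59, d=(M3−M2)/(6·1)=-198/59, b=Δ2−h2·(2M2+M3)/6=157/59
seg 3: a=0, c=M3/2=-258/59, d=(M4−M3)/(6·1)=82/59, b=Δ3−h3·(2M3+M4)/6=235/59
seg 4: a=1, c=M4/2=-12/59, d=(M5−M4)/(6·3)=4/177, b=Δ4−h4·(2M4+M5)/6=-35/59
t_q=1/2 → seg 0, τ=1/2; S=-1+523/236·τ+0·τ²+-287/236·τ³=-83/1888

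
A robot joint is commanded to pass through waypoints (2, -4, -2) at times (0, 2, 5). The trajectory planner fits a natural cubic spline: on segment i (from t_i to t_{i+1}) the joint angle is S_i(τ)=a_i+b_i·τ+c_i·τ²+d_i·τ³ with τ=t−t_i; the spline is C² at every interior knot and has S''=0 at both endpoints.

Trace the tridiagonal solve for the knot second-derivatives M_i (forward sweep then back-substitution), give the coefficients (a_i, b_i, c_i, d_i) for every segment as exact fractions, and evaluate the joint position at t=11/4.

Δ: Δ0=-3, Δ1=2/3
row 1: diag=10, rhs=22; c'=3/10, d'=11/5
back: M1=11/5
M: M0=0, M1=11/5, M2=0
seg 0: a=2, c=M0/2=0, d=(M1−M0)/(6·2)=11/60, b=Δ0−h0·(2M0+M1)/6=-56/15
seg 1: a=-4, c=M1/2=11/10, d=(M2−M1)/(6·3)=-11/90, b=Δ1−h1·(2M1+M2)/6=-23/15
t_q=11/4 → seg 1, τ=3/4; S=-4+-23/15·τ+11/10·τ²+-11/90·τ³=-2933/640

  seg 0: a=2 b=-56/15 c=0 d=11/60
  seg 1: a=-4 b=-23/15 c=11/10 d=-11/90
S(11/4) = -2933/640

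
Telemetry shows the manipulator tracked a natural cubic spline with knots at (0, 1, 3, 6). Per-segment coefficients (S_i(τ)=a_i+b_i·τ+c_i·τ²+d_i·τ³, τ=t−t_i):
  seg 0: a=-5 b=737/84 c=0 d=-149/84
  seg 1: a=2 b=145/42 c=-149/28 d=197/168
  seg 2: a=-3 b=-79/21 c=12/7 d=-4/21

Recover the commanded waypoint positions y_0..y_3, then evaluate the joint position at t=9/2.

y_0 = S_0(0) = a_0 = -5
y_1 = S_1(0) = a_1 = 2
y_2 = S_2(0) = a_2 = -3
y_3 = S_2(3) = -4
t_q=9/2 is in segment 2 (τ=3/2); S_2(τ)=-38/7

y_0=-5 y_1=2 y_2=-3 y_3=-4
S(9/2) = -38/7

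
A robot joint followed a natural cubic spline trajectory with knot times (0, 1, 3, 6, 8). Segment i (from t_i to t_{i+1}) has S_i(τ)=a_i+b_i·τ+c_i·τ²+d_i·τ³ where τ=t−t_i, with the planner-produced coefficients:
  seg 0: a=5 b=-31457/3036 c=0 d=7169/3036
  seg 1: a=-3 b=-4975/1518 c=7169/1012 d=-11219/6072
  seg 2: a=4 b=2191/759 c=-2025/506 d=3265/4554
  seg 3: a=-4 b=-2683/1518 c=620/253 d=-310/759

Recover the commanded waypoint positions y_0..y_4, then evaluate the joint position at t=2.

y_0=5 y_1=-3 y_2=4 y_3=-4 y_4=-1
S(2) = -2107/2024

y_0 = S_0(0) = a_0 = 5
y_1 = S_1(0) = a_1 = -3
y_2 = S_2(0) = a_2 = 4
y_3 = S_3(0) = a_3 = -4
y_4 = S_3(2) = -1
t_q=2 is in segment 1 (τ=1); S_1(τ)=-2107/2024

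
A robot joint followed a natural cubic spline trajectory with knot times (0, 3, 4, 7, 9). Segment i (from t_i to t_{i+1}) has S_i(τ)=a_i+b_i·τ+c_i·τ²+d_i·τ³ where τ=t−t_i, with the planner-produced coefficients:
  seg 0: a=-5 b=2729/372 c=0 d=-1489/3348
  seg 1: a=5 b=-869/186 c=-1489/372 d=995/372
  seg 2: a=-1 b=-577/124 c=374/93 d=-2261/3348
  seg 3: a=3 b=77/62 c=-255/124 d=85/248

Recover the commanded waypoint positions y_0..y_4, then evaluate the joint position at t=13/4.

y_0 = S_0(0) = a_0 = -5
y_1 = S_1(0) = a_1 = 5
y_2 = S_2(0) = a_2 = -1
y_3 = S_3(0) = a_3 = 3
y_4 = S_3(2) = 0
t_q=13/4 is in segment 1 (τ=1/4); S_1(τ)=28757/7936

y_0=-5 y_1=5 y_2=-1 y_3=3 y_4=0
S(13/4) = 28757/7936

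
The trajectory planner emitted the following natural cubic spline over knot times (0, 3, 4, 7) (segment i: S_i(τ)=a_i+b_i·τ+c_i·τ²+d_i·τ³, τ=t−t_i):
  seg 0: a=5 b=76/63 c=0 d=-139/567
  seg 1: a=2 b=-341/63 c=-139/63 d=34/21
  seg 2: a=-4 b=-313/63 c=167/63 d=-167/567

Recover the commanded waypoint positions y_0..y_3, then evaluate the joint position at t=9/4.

y_0 = S_0(0) = a_0 = 5
y_1 = S_1(0) = a_1 = 2
y_2 = S_2(0) = a_2 = -4
y_3 = S_2(3) = -3
t_q=9/4 is in segment 0 (τ=9/4); S_0(τ)=315/64

y_0=5 y_1=2 y_2=-4 y_3=-3
S(9/4) = 315/64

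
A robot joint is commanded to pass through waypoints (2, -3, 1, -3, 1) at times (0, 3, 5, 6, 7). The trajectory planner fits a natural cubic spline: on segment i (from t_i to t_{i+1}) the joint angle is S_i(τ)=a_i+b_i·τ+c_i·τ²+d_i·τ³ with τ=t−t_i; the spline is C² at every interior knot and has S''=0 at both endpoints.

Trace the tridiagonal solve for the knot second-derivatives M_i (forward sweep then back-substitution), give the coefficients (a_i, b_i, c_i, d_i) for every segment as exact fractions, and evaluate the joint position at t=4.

Δ: Δ0=-5/3, Δ1=2, Δ2=-4, Δ3=4
row 1: diag=10, rhs=22; c'=1/5, d'=11/5
row 2: denom=6−2·1/5=28/5; d'=(-36−2·11/5)/(28/5)=-101/14
row 3: denom=4−1·5/28=107/28; d'=(48−1·-101/14)/(107/28)=1546/107
back: M3=1546/107
back: M2=-101/14−5/28·1546/107=-1048/107
back: M1=11/5−1/5·-1048/107=445/107
M: M0=0, M1=445/107, M2=-1048/107, M3=1546/107, M4=0
seg 0: a=2, c=M0/2=0, d=(M1−M0)/(6·3)=445/1926, b=Δ0−h0·(2M0+M1)/6=-2405/642
seg 1: a=-3, c=M1/2=445/214, d=(M2−M1)/(6·2)=-1493/1284, b=Δ1−h1·(2M1+M2)/6=800/321
seg 2: a=1, c=M2/2=-524/107, d=(M3−M2)/(6·1)=1297/321, b=Δ2−h2·(2M2+M3)/6=-1009/321
seg 3: a=-3, c=M3/2=773/107, d=(M4−M3)/(6·1)=-773/321, b=Δ3−h3·(2M3+M4)/6=-262/321
t_q=4 → seg 1, τ=1; S=-3+800/321·τ+445/214·τ²+-1493/1284·τ³=175/428

  seg 0: a=2 b=-2405/642 c=0 d=445/1926
  seg 1: a=-3 b=800/321 c=445/214 d=-1493/1284
  seg 2: a=1 b=-1009/321 c=-524/107 d=1297/321
  seg 3: a=-3 b=-262/321 c=773/107 d=-773/321
S(4) = 175/428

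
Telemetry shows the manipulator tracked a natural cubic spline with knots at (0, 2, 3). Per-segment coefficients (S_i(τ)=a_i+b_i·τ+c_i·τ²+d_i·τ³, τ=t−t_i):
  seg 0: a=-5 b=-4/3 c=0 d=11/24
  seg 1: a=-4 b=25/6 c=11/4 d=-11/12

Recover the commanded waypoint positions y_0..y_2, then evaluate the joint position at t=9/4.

y_0=-5 y_1=-4 y_2=2
S(9/4) = -717/256

y_0 = S_0(0) = a_0 = -5
y_1 = S_1(0) = a_1 = -4
y_2 = S_1(1) = 2
t_q=9/4 is in segment 1 (τ=1/4); S_1(τ)=-717/256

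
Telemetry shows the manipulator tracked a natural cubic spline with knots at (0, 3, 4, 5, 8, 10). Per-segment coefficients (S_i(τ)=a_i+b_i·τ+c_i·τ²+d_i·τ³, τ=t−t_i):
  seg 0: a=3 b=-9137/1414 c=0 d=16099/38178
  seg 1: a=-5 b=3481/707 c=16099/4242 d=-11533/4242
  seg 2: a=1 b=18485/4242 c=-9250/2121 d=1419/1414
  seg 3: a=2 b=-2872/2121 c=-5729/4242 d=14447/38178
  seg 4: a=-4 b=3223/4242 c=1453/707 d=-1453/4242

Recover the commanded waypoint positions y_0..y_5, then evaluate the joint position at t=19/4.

y_0 = S_0(0) = a_0 = 3
y_1 = S_1(0) = a_1 = -5
y_2 = S_2(0) = a_2 = 1
y_3 = S_3(0) = a_3 = 2
y_4 = S_4(0) = a_4 = -4
y_5 = S_4(2) = 3
t_q=19/4 is in segment 2 (τ=3/4); S_2(τ)=202569/90496

y_0=3 y_1=-5 y_2=1 y_3=2 y_4=-4 y_5=3
S(19/4) = 202569/90496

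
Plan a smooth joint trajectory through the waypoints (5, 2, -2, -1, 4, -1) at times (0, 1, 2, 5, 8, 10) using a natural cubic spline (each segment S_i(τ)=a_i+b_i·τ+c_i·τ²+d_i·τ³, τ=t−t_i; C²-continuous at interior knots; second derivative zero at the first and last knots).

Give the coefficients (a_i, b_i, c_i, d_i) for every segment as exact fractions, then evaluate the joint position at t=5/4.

Δ: Δ0=-3, Δ1=-4, Δ2=1/3, Δ3=5/3, Δ4=-5/2
row 1: diag=4, rhs=-6; c'=1/4, d'=-3/2
row 2: denom=8−1·1/4=31/4; d'=(26−1·-3/2)/(31/4)=110/31
row 3: denom=12−3·12/31=336/31; d'=(8−3·110/31)/(336/31)=-41/168
row 4: denom=10−3·31/112=1027/112; d'=(-25−3·-41/168)/(1027/112)=-2718/1027
back: M4=-2718/1027
back: M3=-41/168−31/112·-2718/1027=1505/3081
back: M2=110/31−12/31·1505/3081=3450/1027
back: M1=-3/2−1/4·3450/1027=-2403/1027
M: M0=0, M1=-2403/1027, M2=3450/1027, M3=1505/3081, M4=-2718/1027, M5=0
seg 0: a=5, c=M0/2=0, d=(M1−M0)/(6·1)=-801/2054, b=Δ0−h0·(2M0+M1)/6=-5361/2054
seg 1: a=2, c=M1/2=-2403/2054, d=(M2−M1)/(6·1)=1951/2054, b=Δ1−h1·(2M1+M2)/6=-3882/1027
seg 2: a=-2, c=M2/2=1725/1027, d=(M3−M2)/(6·3)=-8845/55458, b=Δ2−h2·(2M2+M3)/6=-6717/2054
seg 3: a=-1, c=M3/2=1505/6162, d=(M4−M3)/(6·3)=-743/4266, b=Δ3−h3·(2M3+M4)/6=2569/1027
seg 4: a=4, c=M4/2=-1359/1027, d=(M5−M4)/(6·2)=453/2054, b=Δ4−h4·(2M4+M5)/6=-1511/2054
t_q=5/4 → seg 1, τ=1/4; S=2+-3882/1027·τ+-2403/2054·τ²+1951/2054·τ³=10079/10112

  seg 0: a=5 b=-5361/2054 c=0 d=-801/2054
  seg 1: a=2 b=-3882/1027 c=-2403/2054 d=1951/2054
  seg 2: a=-2 b=-6717/2054 c=1725/1027 d=-8845/55458
  seg 3: a=-1 b=2569/1027 c=1505/6162 d=-743/4266
  seg 4: a=4 b=-1511/2054 c=-1359/1027 d=453/2054
S(5/4) = 10079/10112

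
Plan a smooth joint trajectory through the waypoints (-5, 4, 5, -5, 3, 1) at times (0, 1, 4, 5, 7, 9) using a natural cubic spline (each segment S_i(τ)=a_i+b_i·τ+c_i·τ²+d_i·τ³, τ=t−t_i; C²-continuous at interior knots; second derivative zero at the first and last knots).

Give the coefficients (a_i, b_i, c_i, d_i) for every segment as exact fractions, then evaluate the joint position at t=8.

Δ: Δ0=9, Δ1=1/3, Δ2=-10, Δ3=4, Δ4=-1
row 1: diag=8, rhs=-52; c'=3/8, d'=-13/2
row 2: denom=8−3·3/8=55/8; d'=(-62−3·-13/2)/(55/8)=-68/11
row 3: denom=6−1·8/55=322/55; d'=(84−1·-68/11)/(322/55)=2480/161
row 4: denom=8−2·55/161=1178/161; d'=(-30−2·2480/161)/(1178/161)=-4895/589
back: M4=-4895/589
back: M3=2480/161−55/161·-4895/589=10745/589
back: M2=-68/11−8/55·10745/589=-5204/589
back: M1=-13/2−3/8·-5204/589=-1877/589
M: M0=0, M1=-1877/589, M2=-5204/589, M3=10745/589, M4=-4895/589, M5=0
seg 0: a=-5, c=M0/2=0, d=(M1−M0)/(6·1)=-1877/3534, b=Δ0−h0·(2M0+M1)/6=33683/3534
seg 1: a=4, c=M1/2=-1877/1178, d=(M2−M1)/(6·3)=-1109/3534, b=Δ1−h1·(2M1+M2)/6=14026/1767
seg 2: a=5, c=M2/2=-2602/589, d=(M3−M2)/(6·1)=15949/3534, b=Δ2−h2·(2M2+M3)/6=-35677/3534
seg 3: a=-5, c=M3/2=10745/1178, d=(M4−M3)/(6·2)=-3910/1767, b=Δ3−h3·(2M3+M4)/6=-9527/1767
seg 4: a=3, c=M4/2=-4895/1178, d=(M5−M4)/(6·2)=4895/7068, b=Δ4−h4·(2M4+M5)/6=8023/1767
t_q=8 → seg 4, τ=1; S=3+8023/1767·τ+-4895/1178·τ²+4895/7068·τ³=9607/2356

  seg 0: a=-5 b=33683/3534 c=0 d=-1877/3534
  seg 1: a=4 b=14026/1767 c=-1877/1178 d=-1109/3534
  seg 2: a=5 b=-35677/3534 c=-2602/589 d=15949/3534
  seg 3: a=-5 b=-9527/1767 c=10745/1178 d=-3910/1767
  seg 4: a=3 b=8023/1767 c=-4895/1178 d=4895/7068
S(8) = 9607/2356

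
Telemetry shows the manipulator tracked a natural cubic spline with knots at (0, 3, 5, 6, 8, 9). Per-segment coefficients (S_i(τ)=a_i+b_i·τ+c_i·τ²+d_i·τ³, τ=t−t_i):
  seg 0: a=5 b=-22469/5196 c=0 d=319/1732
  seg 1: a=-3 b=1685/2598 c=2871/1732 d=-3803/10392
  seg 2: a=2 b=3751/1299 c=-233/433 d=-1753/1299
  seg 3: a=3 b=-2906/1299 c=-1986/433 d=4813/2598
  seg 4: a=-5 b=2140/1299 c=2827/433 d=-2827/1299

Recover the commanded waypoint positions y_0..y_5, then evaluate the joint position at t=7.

y_0 = S_0(0) = a_0 = 5
y_1 = S_1(0) = a_1 = -3
y_2 = S_2(0) = a_2 = 2
y_3 = S_3(0) = a_3 = 3
y_4 = S_4(0) = a_4 = -5
y_5 = S_4(1) = 1
t_q=7 is in segment 3 (τ=1); S_3(τ)=-1707/866

y_0=5 y_1=-3 y_2=2 y_3=3 y_4=-5 y_5=1
S(7) = -1707/866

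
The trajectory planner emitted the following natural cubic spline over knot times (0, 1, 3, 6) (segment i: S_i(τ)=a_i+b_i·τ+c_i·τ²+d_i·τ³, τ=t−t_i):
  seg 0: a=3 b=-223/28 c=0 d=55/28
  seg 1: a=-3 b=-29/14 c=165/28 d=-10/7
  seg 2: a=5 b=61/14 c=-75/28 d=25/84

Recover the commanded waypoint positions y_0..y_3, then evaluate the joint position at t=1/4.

y_0 = S_0(0) = a_0 = 3
y_1 = S_1(0) = a_1 = -3
y_2 = S_2(0) = a_2 = 5
y_3 = S_2(3) = 2
t_q=1/4 is in segment 0 (τ=1/4); S_0(τ)=1863/1792

y_0=3 y_1=-3 y_2=5 y_3=2
S(1/4) = 1863/1792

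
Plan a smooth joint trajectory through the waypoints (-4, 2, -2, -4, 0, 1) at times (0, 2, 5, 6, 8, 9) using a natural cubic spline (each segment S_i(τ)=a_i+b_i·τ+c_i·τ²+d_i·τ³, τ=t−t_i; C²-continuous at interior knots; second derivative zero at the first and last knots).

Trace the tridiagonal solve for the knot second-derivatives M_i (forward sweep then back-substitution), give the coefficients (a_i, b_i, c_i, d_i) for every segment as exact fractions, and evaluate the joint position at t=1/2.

Δ: Δ0=3, Δ1=-4/3, Δ2=-2, Δ3=2, Δ4=1
row 1: diag=10, rhs=-26; c'=3/10, d'=-13/5
row 2: denom=8−3·3/10=71/10; d'=(-4−3·-13/5)/(71/10)=38/71
row 3: denom=6−1·10/71=416/71; d'=(24−1·38/71)/(416/71)=833/208
row 4: denom=6−2·71/208=553/104; d'=(-6−2·833/208)/(553/104)=-1457/553
back: M4=-1457/553
back: M3=833/208−71/208·-1457/553=2712/553
back: M2=38/71−10/71·2712/553=-86/553
back: M1=-13/5−3/10·-86/553=-1412/553
M: M0=0, M1=-1412/553, M2=-86/553, M3=2712/553, M4=-1457/553, M5=0
seg 0: a=-4, c=M0/2=0, d=(M1−M0)/(6·2)=-353/1659, b=Δ0−h0·(2M0+M1)/6=6389/1659
seg 1: a=2, c=M1/2=-706/553, d=(M2−M1)/(6·3)=221/1659, b=Δ1−h1·(2M1+M2)/6=2153/1659
seg 2: a=-2, c=M2/2=-43/553, d=(M3−M2)/(6·1)=1399/1659, b=Δ2−h2·(2M2+M3)/6=-4588/1659
seg 3: a=-4, c=M3/2=1356/553, d=(M4−M3)/(6·2)=-4169/6636, b=Δ3−h3·(2M3+M4)/6=-649/1659
seg 4: a=0, c=M4/2=-1457/1106, d=(M5−M4)/(6·1)=1457/3318, b=Δ4−h4·(2M4+M5)/6=3116/1659
t_q=1/2 → seg 0, τ=1/2; S=-4+6389/1659·τ+0·τ²+-353/1659·τ³=-9295/4424

  seg 0: a=-4 b=6389/1659 c=0 d=-353/1659
  seg 1: a=2 b=2153/1659 c=-706/553 d=221/1659
  seg 2: a=-2 b=-4588/1659 c=-43/553 d=1399/1659
  seg 3: a=-4 b=-649/1659 c=1356/553 d=-4169/6636
  seg 4: a=0 b=3116/1659 c=-1457/1106 d=1457/3318
S(1/2) = -9295/4424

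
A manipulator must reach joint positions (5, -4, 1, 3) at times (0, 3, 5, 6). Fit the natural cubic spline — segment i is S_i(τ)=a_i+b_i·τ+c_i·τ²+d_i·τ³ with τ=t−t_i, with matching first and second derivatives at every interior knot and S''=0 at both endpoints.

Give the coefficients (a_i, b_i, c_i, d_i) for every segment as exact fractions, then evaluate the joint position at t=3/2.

Δ: Δ0=-3, Δ1=5/2, Δ2=2
row 1: diag=10, rhs=33; c'=1/5, d'=33/10
row 2: denom=6−2·1/5=28/5; d'=(-3−2·33/10)/(28/5)=-12/7
back: M2=-12/7
back: M1=33/10−1/5·-12/7=51/14
M: M0=0, M1=51/14, M2=-12/7, M3=0
seg 0: a=5, c=M0/2=0, d=(M1−M0)/(6·3)=17/84, b=Δ0−h0·(2M0+M1)/6=-135/28
seg 1: a=-4, c=M1/2=51/28, d=(M2−M1)/(6·2)=-25/56, b=Δ1−h1·(2M1+M2)/6=9/14
seg 2: a=1, c=M2/2=-6/7, d=(M3−M2)/(6·1)=2/7, b=Δ2−h2·(2M2+M3)/6=18/7
t_q=3/2 → seg 0, τ=3/2; S=5+-135/28·τ+0·τ²+17/84·τ³=-347/224

  seg 0: a=5 b=-135/28 c=0 d=17/84
  seg 1: a=-4 b=9/14 c=51/28 d=-25/56
  seg 2: a=1 b=18/7 c=-6/7 d=2/7
S(3/2) = -347/224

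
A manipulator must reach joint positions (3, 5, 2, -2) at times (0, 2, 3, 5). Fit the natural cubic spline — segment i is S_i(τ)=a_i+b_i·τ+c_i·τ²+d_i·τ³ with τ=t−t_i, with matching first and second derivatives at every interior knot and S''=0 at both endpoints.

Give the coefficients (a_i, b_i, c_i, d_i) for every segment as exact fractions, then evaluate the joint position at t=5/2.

  seg 0: a=3 b=17/7 c=0 d=-5/14
  seg 1: a=5 b=-13/7 c=-15/7 d=1
  seg 2: a=2 b=-22/7 c=6/7 d=-1/7
S(5/2) = 205/56

Δ: Δ0=1, Δ1=-3, Δ2=-2
row 1: diag=6, rhs=-24; c'=1/6, d'=-4
row 2: denom=6−1·1/6=35/6; d'=(6−1·-4)/(35/6)=12/7
back: M2=12/7
back: M1=-4−1/6·12/7=-30/7
M: M0=0, M1=-30/7, M2=12/7, M3=0
seg 0: a=3, c=M0/2=0, d=(M1−M0)/(6·2)=-5/14, b=Δ0−h0·(2M0+M1)/6=17/7
seg 1: a=5, c=M1/2=-15/7, d=(M2−M1)/(6·1)=1, b=Δ1−h1·(2M1+M2)/6=-13/7
seg 2: a=2, c=M2/2=6/7, d=(M3−M2)/(6·2)=-1/7, b=Δ2−h2·(2M2+M3)/6=-22/7
t_q=5/2 → seg 1, τ=1/2; S=5+-13/7·τ+-15/7·τ²+1·τ³=205/56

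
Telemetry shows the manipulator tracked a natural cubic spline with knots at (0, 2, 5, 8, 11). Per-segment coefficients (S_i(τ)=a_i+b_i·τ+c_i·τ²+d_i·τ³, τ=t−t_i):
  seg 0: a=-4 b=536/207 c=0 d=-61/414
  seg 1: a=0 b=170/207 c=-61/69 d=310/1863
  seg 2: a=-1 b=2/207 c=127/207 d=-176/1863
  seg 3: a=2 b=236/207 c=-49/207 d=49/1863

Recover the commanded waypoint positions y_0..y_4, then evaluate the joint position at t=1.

y_0 = S_0(0) = a_0 = -4
y_1 = S_1(0) = a_1 = 0
y_2 = S_2(0) = a_2 = -1
y_3 = S_3(0) = a_3 = 2
y_4 = S_3(3) = 4
t_q=1 is in segment 0 (τ=1); S_0(τ)=-215/138

y_0=-4 y_1=0 y_2=-1 y_3=2 y_4=4
S(1) = -215/138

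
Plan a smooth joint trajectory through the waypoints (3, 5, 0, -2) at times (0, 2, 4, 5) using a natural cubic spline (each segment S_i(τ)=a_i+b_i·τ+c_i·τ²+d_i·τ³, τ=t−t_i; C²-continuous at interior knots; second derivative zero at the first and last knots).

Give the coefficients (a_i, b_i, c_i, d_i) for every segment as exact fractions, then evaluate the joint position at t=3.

Δ: Δ0=1, Δ1=-5/2, Δ2=-2
row 1: diag=8, rhs=-21; c'=1/4, d'=-21/8
row 2: denom=6−2·1/4=11/2; d'=(3−2·-21/8)/(11/2)=3/2
back: M2=3/2
back: M1=-21/8−1/4·3/2=-3
M: M0=0, M1=-3, M2=3/2, M3=0
seg 0: a=3, c=M0/2=0, d=(M1−M0)/(6·2)=-1/4, b=Δ0−h0·(2M0+M1)/6=2
seg 1: a=5, c=M1/2=-3/2, d=(M2−M1)/(6·2)=3/8, b=Δ1−h1·(2M1+M2)/6=-1
seg 2: a=0, c=M2/2=3/4, d=(M3−M2)/(6·1)=-1/4, b=Δ2−h2·(2M2+M3)/6=-5/2
t_q=3 → seg 1, τ=1; S=5+-1·τ+-3/2·τ²+3/8·τ³=23/8

  seg 0: a=3 b=2 c=0 d=-1/4
  seg 1: a=5 b=-1 c=-3/2 d=3/8
  seg 2: a=0 b=-5/2 c=3/4 d=-1/4
S(3) = 23/8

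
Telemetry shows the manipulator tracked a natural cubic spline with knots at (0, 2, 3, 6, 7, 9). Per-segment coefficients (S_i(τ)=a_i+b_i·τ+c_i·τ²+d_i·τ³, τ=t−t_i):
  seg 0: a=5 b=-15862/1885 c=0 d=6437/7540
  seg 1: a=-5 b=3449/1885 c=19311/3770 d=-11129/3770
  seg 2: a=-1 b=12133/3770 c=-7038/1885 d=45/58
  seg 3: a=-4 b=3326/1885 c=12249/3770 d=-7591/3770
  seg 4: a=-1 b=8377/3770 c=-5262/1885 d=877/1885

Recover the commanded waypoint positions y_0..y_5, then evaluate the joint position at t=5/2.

y_0 = S_0(0) = a_0 = 5
y_1 = S_1(0) = a_1 = -5
y_2 = S_2(0) = a_2 = -1
y_3 = S_3(0) = a_3 = -4
y_4 = S_4(0) = a_4 = -1
y_5 = S_4(2) = -4
t_q=5/2 is in segment 1 (τ=1/2); S_1(τ)=-19143/6032

y_0=5 y_1=-5 y_2=-1 y_3=-4 y_4=-1 y_5=-4
S(5/2) = -19143/6032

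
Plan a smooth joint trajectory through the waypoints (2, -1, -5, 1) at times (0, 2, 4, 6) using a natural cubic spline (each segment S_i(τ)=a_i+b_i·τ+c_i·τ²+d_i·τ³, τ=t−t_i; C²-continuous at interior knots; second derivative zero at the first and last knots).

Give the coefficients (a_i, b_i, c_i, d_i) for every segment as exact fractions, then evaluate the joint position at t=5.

  seg 0: a=2 b=-31/30 c=0 d=-7/60
  seg 1: a=-1 b=-73/30 c=-7/10 d=11/24
  seg 2: a=-5 b=4/15 c=41/20 d=-41/120
S(5) = -121/40

Δ: Δ0=-3/2, Δ1=-2, Δ2=3
row 1: diag=8, rhs=-3; c'=1/4, d'=-3/8
row 2: denom=8−2·1/4=15/2; d'=(30−2·-3/8)/(15/2)=41/10
back: M2=41/10
back: M1=-3/8−1/4·41/10=-7/5
M: M0=0, M1=-7/5, M2=41/10, M3=0
seg 0: a=2, c=M0/2=0, d=(M1−M0)/(6·2)=-7/60, b=Δ0−h0·(2M0+M1)/6=-31/30
seg 1: a=-1, c=M1/2=-7/10, d=(M2−M1)/(6·2)=11/24, b=Δ1−h1·(2M1+M2)/6=-73/30
seg 2: a=-5, c=M2/2=41/20, d=(M3−M2)/(6·2)=-41/120, b=Δ2−h2·(2M2+M3)/6=4/15
t_q=5 → seg 2, τ=1; S=-5+4/15·τ+41/20·τ²+-41/120·τ³=-121/40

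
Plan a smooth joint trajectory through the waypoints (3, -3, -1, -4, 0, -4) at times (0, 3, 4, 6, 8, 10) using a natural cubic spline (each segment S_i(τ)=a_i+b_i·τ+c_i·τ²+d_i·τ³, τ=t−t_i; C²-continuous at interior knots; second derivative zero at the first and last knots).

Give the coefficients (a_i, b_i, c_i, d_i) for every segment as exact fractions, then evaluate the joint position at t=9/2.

  seg 0: a=3 b=-4955/1282 c=0 d=797/3846
  seg 1: a=-3 b=1109/641 c=2391/1282 d=-2045/1282
  seg 2: a=-1 b=865/1282 c=-1872/641 d=1175/1282
  seg 3: a=-4 b=-11/1282 c=1653/641 d=-4037/5128
  seg 4: a=0 b=551/641 c=-5499/2564 d=1833/5128
S(9/2) = -13109/10256

Δ: Δ0=-2, Δ1=2, Δ2=-3/2, Δ3=2, Δ4=-2
row 1: diag=8, rhs=24; c'=1/8, d'=3
row 2: denom=6−1·1/8=47/8; d'=(-21−1·3)/(47/8)=-192/47
row 3: denom=8−2·16/47=344/47; d'=(21−2·-192/47)/(344/47)=1371/344
row 4: denom=8−2·47/172=641/86; d'=(-24−2·1371/344)/(641/86)=-5499/1282
back: M4=-5499/1282
back: M3=1371/344−47/172·-5499/1282=3306/641
back: M2=-192/47−16/47·3306/641=-3744/641
back: M1=3−1/8·-3744/641=2391/641
M: M0=0, M1=2391/641, M2=-3744/641, M3=3306/641, M4=-5499/1282, M5=0
seg 0: a=3, c=M0/2=0, d=(M1−M0)/(6·3)=797/3846, b=Δ0−h0·(2M0+M1)/6=-4955/1282
seg 1: a=-3, c=M1/2=2391/1282, d=(M2−M1)/(6·1)=-2045/1282, b=Δ1−h1·(2M1+M2)/6=1109/641
seg 2: a=-1, c=M2/2=-1872/641, d=(M3−M2)/(6·2)=1175/1282, b=Δ2−h2·(2M2+M3)/6=865/1282
seg 3: a=-4, c=M3/2=1653/641, d=(M4−M3)/(6·2)=-4037/5128, b=Δ3−h3·(2M3+M4)/6=-11/1282
seg 4: a=0, c=M4/2=-5499/2564, d=(M5−M4)/(6·2)=1833/5128, b=Δ4−h4·(2M4+M5)/6=551/641
t_q=9/2 → seg 2, τ=1/2; S=-1+865/1282·τ+-1872/641·τ²+1175/1282·τ³=-13109/10256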